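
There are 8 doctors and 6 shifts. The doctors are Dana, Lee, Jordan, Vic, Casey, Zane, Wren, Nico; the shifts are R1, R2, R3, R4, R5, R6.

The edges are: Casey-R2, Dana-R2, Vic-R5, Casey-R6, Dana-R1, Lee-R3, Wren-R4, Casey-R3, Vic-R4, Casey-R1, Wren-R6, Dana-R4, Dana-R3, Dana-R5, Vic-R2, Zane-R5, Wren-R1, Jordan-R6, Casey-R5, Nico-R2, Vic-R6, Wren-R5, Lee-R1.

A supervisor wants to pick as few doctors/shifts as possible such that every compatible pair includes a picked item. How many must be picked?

6

The 6 edges Dana–R2, Lee–R1, Jordan–R6, Vic–R4, Casey–R3, Zane–R5 form a matching, so any vertex cover needs at least 6 vertices (one per matched edge).
Conversely {R1, R2, R3, R4, R5, R6} meets every edge and has exactly 6 vertices, so 6 is optimal.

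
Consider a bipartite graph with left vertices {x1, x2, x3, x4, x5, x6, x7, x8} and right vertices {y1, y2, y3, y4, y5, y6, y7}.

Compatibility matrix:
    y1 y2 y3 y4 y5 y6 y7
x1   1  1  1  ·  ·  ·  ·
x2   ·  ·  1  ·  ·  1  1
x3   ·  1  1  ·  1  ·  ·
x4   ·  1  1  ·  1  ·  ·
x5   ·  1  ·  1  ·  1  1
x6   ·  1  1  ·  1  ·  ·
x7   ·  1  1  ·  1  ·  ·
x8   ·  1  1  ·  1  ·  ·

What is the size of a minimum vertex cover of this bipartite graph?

The 6 edges x1–y1, x2–y6, x3–y5, x4–y2, x5–y7, x6–y3 form a matching, so any vertex cover needs at least 6 vertices (one per matched edge).
Conversely {x1, x2, x5, y2, y3, y5} meets every edge and has exactly 6 vertices, so 6 is optimal.

6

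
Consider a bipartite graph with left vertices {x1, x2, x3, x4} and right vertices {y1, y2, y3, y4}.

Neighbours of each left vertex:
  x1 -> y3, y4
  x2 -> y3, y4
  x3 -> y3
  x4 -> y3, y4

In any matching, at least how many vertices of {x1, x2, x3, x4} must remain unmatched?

2

One maximum matching: x1-y4, x2-y3.
The set {x1, x2, x3, x4} has only 2 neighbours ({y3, y4}), so by Hall's theorem at most 2 of the 4 left vertices can be matched.
That matches 2 of the 4, leaving 2 unmatched; no matching can do better.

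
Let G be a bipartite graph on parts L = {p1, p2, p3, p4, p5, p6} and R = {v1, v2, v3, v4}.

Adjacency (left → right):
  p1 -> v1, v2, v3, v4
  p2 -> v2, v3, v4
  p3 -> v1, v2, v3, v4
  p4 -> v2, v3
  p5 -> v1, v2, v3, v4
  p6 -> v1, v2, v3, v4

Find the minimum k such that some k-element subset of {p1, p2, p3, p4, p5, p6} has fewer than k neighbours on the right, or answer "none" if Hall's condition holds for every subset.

Take S = {p1, p2, p3, p4, p5}. Its neighbourhood is {v1, v2, v3, v4}, so |N(S)| = 4 < |S| = 5.
Every subset of size less than 5 has at least as many neighbours as members, so 5 is the minimum.

5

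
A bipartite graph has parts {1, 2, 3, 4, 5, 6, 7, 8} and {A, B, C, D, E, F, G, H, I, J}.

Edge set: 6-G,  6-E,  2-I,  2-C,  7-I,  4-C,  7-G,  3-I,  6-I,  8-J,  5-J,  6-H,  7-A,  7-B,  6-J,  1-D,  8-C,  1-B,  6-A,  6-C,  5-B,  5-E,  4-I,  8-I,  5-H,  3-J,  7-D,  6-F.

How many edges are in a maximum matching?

For example, pair 1→B, 2→I, 3→J, 4→C, 5→H, 6→A, 7→G.
The set {2, 3, 4, 8} has only 3 neighbours ({C, I, J}), so by Hall's theorem at most 7 of the 8 left vertices can be matched.

7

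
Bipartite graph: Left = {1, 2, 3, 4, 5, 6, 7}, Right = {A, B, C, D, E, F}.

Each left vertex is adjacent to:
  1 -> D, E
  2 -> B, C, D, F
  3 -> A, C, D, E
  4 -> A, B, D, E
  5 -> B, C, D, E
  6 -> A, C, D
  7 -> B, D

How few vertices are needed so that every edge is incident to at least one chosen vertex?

The 6 edges 1–D, 2–F, 3–E, 4–A, 5–B, 6–C form a matching, so any vertex cover needs at least 6 vertices (one per matched edge).
Conversely {2, A, B, C, D, E} meets every edge and has exactly 6 vertices, so 6 is optimal.

6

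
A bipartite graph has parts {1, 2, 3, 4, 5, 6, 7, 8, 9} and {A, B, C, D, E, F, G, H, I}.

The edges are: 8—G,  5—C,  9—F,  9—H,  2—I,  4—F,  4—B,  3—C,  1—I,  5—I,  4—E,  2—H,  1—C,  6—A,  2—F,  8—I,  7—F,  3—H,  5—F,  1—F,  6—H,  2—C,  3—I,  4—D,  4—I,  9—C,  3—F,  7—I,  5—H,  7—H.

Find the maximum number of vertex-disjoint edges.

One maximum matching: 1-I, 2-H, 3-C, 4-E, 5-F, 6-A, 8-G.
The set {1, 2, 3, 5, 7, 9} has only 4 neighbours ({C, F, H, I}), so by Hall's theorem at most 7 of the 9 left vertices can be matched.

7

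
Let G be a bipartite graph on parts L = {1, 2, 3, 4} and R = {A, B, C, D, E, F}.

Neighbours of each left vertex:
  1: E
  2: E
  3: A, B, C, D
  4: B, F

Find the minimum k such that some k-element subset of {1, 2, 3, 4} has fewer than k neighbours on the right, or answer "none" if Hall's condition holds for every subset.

2

Take S = {1, 2}. Its neighbourhood is {E}, so |N(S)| = 1 < |S| = 2.
No single vertex violates Hall's condition since each has at least one neighbour, so 2 is the minimum.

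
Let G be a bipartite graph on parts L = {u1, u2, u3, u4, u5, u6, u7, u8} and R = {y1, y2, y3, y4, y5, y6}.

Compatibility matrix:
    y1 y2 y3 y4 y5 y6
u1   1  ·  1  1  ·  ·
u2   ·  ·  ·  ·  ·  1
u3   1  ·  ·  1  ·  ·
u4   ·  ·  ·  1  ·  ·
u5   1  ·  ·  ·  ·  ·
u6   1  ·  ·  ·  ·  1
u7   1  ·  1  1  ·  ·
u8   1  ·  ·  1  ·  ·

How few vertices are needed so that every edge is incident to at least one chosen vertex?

4

{y1, y3, y4, y6} is a vertex cover of size 4: every edge has an endpoint in this set.
No smaller cover exists because u1–y3, u2–y6, u3–y1, u4–y4 is a matching of size 4, and a cover must include an endpoint of each of these disjoint edges (König's theorem).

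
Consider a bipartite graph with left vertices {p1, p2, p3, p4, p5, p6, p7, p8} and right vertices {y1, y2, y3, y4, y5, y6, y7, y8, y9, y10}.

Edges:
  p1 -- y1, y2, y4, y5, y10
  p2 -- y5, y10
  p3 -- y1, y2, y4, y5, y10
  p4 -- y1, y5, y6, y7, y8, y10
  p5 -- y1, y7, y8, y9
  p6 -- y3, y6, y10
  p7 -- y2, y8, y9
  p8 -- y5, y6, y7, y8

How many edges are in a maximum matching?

8

A valid assignment of size 8: p1-y10, p2-y5, p3-y4, p4-y6, p5-y1, p6-y3, p7-y8, p8-y7.
All 8 left vertices are matched, so no larger matching exists.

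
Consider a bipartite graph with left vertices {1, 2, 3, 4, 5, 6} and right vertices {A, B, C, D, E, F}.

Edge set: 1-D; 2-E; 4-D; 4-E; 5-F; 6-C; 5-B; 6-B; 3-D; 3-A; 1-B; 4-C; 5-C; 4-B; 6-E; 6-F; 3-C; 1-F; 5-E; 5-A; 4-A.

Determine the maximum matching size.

6

One maximum matching: 1→D, 2→E, 3→C, 4→A, 5→F, 6→B.
All 6 left vertices are matched, so no larger matching exists.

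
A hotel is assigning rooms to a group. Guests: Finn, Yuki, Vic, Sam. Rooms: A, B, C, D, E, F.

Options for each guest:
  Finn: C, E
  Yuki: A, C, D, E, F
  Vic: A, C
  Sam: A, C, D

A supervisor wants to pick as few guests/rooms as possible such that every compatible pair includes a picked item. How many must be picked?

4

A maximum matching has 4 edges (e.g. Finn–E, Yuki–F, Vic–A, Sam–C).
By König's theorem the minimum vertex cover has the same size. One such cover is {Finn, Yuki, Vic, Sam}.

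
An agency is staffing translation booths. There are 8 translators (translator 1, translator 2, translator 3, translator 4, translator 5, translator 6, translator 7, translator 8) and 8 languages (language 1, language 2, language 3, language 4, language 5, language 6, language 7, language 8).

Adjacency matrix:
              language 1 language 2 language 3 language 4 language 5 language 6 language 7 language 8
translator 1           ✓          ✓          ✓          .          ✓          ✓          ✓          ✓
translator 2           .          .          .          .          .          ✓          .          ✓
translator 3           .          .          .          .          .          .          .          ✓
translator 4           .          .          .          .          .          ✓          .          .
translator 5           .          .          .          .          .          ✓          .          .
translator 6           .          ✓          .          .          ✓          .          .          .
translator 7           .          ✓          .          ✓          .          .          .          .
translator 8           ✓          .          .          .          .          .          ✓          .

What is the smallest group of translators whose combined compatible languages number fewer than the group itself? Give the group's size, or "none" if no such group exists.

Take S = {translator 4, translator 5}. Its neighbourhood is {language 6}, so |N(S)| = 1 < |S| = 2.
No single vertex violates Hall's condition since each has at least one neighbour, so 2 is the minimum.

2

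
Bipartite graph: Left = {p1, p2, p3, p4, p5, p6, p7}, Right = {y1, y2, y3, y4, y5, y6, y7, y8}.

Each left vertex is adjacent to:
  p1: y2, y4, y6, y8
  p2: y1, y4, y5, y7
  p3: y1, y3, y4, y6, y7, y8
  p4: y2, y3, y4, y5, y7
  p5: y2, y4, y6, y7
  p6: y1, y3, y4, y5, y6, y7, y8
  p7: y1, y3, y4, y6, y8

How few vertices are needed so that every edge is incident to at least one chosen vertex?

7

{p1, p2, p3, p4, p5, p6, p7} is a vertex cover of size 7: every edge has an endpoint in this set.
No smaller cover exists because p1–y8, p2–y1, p3–y3, p4–y4, p5–y2, p6–y7, p7–y6 is a matching of size 7, and a cover must include an endpoint of each of these disjoint edges (König's theorem).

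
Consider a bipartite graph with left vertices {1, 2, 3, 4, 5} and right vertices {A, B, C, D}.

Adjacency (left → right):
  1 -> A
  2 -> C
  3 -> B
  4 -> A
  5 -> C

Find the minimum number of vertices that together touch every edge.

The 3 edges 1–A, 2–C, 3–B form a matching, so any vertex cover needs at least 3 vertices (one per matched edge).
Conversely {3, A, C} meets every edge and has exactly 3 vertices, so 3 is optimal.

3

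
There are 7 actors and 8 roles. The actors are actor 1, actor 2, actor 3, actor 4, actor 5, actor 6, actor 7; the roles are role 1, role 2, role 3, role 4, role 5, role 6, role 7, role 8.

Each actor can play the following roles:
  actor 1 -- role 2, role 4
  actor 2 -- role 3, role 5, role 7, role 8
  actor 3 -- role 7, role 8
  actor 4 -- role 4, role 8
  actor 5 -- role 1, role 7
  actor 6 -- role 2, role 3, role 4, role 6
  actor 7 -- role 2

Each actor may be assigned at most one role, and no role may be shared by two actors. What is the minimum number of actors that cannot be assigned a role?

One maximum matching: actor 1→role 4, actor 2→role 3, actor 3→role 7, actor 4→role 8, actor 5→role 1, actor 6→role 6, actor 7→role 2.
All 7 actors are matched, so no larger matching exists.
That matches 7 of the 7, leaving 0 unmatched; no matching can do better.

0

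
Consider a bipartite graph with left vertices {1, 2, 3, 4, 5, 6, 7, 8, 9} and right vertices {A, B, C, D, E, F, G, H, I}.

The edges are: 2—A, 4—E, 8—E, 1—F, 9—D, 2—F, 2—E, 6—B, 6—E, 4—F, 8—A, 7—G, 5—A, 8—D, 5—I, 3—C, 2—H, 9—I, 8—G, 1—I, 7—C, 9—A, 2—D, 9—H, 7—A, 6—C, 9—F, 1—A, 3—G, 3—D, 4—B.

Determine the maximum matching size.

9

One maximum matching: 1–F, 2–H, 3–D, 4–B, 5–I, 6–C, 7–G, 8–E, 9–A.
This saturates every left vertex, so 9 is the maximum.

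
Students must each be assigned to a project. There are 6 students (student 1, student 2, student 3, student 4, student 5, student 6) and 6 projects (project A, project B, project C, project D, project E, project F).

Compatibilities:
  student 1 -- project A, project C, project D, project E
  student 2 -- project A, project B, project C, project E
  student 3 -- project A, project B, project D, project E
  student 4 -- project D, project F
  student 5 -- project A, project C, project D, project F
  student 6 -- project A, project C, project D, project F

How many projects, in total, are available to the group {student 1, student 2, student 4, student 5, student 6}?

6

The union of neighbours of {student 1, student 2, student 4, student 5, student 6} is {project A, project B, project C, project D, project E, project F}, which has 6 elements.
Since |N(S)| = 6 ≥ |S| = 5, Hall's condition holds for this subset.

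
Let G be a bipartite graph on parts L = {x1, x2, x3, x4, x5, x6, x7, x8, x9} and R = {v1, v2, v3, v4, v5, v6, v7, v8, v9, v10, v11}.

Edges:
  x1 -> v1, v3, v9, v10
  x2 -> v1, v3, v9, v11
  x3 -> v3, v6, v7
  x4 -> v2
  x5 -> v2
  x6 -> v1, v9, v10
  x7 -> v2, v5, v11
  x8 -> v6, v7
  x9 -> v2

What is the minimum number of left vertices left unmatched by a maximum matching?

One maximum matching: x1→v1, x2→v3, x3→v7, x4→v2, x6→v10, x7→v11, x8→v6.
The set {x4, x5, x9} has only 1 neighbour ({v2}), so by Hall's theorem at most 7 of the 9 left vertices can be matched.
That matches 7 of the 9, leaving 2 unmatched; no matching can do better.

2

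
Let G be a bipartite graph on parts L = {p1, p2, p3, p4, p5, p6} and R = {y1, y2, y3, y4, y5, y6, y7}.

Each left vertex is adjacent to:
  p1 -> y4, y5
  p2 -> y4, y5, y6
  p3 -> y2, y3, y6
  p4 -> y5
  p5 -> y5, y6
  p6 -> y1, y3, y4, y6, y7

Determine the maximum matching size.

5

For example, pair p1–y4, p2–y6, p3–y3, p4–y5, p6–y7.
The set {p1, p2, p4, p5} has only 3 neighbours ({y4, y5, y6}), so by Hall's theorem at most 5 of the 6 left vertices can be matched.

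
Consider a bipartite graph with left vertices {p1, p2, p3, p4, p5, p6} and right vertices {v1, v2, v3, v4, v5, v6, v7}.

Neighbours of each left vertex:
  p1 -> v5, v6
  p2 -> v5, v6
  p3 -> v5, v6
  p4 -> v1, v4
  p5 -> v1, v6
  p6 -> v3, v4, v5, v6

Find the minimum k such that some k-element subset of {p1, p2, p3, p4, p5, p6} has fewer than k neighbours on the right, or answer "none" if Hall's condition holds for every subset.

3

Take S = {p1, p2, p3}. Its neighbourhood is {v5, v6}, so |N(S)| = 2 < |S| = 3.
Every subset of size less than 3 has at least as many neighbours as members, so 3 is the minimum.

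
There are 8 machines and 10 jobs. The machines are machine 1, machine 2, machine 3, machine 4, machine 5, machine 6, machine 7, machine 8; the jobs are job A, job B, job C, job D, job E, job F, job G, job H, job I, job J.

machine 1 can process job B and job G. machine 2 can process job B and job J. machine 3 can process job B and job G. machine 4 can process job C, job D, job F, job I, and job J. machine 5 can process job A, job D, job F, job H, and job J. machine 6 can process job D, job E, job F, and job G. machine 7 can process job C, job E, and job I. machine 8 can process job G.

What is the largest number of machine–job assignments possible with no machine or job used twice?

7

One maximum matching: machine 1→job B, machine 2→job J, machine 3→job G, machine 4→job F, machine 5→job H, machine 6→job D, machine 7→job I.
The set {machine 1, machine 3, machine 8} has only 2 neighbours ({job B, job G}), so by Hall's theorem at most 7 of the 8 machines can be matched.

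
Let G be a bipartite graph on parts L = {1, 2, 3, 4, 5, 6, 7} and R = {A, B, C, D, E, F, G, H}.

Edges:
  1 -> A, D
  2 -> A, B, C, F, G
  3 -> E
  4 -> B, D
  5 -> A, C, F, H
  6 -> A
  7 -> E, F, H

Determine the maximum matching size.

For example, pair 1→D, 2→G, 3→E, 4→B, 5→F, 6→A, 7→H.
This saturates every left vertex, so 7 is the maximum.

7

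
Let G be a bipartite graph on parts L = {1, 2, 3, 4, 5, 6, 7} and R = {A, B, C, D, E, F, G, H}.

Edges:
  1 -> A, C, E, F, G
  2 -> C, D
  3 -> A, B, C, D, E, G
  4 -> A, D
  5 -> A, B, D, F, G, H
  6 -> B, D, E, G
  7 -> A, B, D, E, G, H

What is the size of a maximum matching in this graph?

7

One maximum matching: 1-F, 2-C, 3-E, 4-D, 5-A, 6-B, 7-G.
This saturates every left vertex, so 7 is the maximum.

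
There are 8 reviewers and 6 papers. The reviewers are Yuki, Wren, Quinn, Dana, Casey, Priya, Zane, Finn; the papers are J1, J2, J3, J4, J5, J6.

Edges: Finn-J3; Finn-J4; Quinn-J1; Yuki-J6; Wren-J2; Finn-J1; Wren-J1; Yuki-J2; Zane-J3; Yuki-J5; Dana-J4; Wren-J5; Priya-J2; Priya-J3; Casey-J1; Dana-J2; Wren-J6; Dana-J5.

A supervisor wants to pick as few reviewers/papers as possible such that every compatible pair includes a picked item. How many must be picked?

6

{J1, J2, J3, J4, J5, J6} is a vertex cover of size 6: every edge has an endpoint in this set.
No smaller cover exists because Yuki–J5, Wren–J6, Quinn–J1, Dana–J4, Priya–J2, Zane–J3 is a matching of size 6, and a cover must include an endpoint of each of these disjoint edges (König's theorem).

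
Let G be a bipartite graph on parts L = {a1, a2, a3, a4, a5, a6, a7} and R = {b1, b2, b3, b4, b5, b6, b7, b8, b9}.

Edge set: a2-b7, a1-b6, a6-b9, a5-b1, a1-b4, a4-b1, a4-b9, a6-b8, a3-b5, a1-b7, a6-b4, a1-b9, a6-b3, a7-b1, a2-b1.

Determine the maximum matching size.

6

For example, pair a1→b6, a2→b7, a3→b5, a4→b9, a5→b1, a6→b3.
The set {a5, a7} has only 1 neighbour ({b1}), so by Hall's theorem at most 6 of the 7 left vertices can be matched.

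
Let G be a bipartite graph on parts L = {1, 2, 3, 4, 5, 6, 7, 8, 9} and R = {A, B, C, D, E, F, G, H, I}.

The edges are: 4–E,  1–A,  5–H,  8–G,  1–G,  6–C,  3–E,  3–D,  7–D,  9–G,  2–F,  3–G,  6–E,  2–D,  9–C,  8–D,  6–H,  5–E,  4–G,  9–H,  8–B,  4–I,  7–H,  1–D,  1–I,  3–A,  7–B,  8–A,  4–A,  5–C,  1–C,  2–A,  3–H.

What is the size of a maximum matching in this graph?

A valid assignment of size 9: 1-A, 2-F, 3-G, 4-I, 5-E, 6-H, 7-D, 8-B, 9-C.
All 9 left vertices are matched, so no larger matching exists.

9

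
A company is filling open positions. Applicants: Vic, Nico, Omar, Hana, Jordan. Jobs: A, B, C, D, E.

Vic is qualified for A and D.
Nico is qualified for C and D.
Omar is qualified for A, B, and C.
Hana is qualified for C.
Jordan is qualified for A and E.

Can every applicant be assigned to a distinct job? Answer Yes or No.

Yes

For example, pair Vic–A, Nico–D, Omar–B, Hana–C, Jordan–E.
All 5 applicants are covered.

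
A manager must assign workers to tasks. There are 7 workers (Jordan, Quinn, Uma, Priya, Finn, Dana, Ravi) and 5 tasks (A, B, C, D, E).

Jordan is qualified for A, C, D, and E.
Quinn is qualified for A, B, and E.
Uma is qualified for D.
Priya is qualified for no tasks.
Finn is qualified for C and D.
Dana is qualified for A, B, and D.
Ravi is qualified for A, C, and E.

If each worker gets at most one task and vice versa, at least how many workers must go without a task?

2

For example, pair Jordan→A, Quinn→E, Uma→D, Finn→C, Dana→B.
The set {Jordan, Quinn, Uma, Priya, Finn, Dana, Ravi} has only 5 neighbours ({A, B, C, D, E}), so by Hall's theorem at most 5 of the 7 workers can be matched.
That matches 5 of the 7, leaving 2 unmatched; no matching can do better.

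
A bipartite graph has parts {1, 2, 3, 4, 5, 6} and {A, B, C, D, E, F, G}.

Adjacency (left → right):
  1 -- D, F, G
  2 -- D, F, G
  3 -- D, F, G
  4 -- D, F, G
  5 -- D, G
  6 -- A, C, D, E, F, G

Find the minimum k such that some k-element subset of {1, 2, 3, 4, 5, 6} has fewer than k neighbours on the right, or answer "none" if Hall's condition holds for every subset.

4

Take S = {1, 2, 3, 4}. Its neighbourhood is {D, F, G}, so |N(S)| = 3 < |S| = 4.
Every subset of size less than 4 has at least as many neighbours as members, so 4 is the minimum.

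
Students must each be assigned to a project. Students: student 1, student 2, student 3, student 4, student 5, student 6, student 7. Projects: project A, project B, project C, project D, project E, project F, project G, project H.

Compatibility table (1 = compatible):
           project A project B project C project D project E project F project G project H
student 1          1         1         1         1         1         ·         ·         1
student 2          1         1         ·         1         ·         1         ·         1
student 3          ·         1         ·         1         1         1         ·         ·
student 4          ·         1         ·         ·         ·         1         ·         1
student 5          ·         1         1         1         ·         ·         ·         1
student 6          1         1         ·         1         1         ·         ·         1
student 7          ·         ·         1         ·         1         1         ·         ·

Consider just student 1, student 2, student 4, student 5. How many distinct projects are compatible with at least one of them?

7

The union of neighbours of {student 1, student 2, student 4, student 5} is {project A, project B, project C, project D, project E, project F, project H}, which has 7 elements.
Since |N(S)| = 7 ≥ |S| = 4, Hall's condition holds for this subset.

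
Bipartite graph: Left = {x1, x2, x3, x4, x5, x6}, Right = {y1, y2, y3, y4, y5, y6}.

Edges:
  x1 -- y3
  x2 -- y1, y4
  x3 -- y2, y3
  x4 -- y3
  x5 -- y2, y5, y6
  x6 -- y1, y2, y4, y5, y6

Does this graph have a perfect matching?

No

The set {x1, x4} has only 1 neighbour ({y3}), so by Hall's theorem at most 5 of the 6 left vertices can be matched.
Hence no matching covers every left vertex.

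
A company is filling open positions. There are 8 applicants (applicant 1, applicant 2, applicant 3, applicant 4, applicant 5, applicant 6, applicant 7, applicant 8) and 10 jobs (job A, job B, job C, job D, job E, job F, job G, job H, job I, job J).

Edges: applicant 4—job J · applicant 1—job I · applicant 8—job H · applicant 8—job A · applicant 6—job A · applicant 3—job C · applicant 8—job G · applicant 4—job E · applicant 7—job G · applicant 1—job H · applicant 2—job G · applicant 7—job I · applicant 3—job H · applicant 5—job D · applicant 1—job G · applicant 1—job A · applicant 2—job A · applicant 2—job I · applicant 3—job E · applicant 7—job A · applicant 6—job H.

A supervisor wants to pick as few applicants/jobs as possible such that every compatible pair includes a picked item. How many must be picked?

7

{applicant 3, applicant 4, applicant 5, job A, job G, job H, job I} is a vertex cover of size 7: every edge has an endpoint in this set.
No smaller cover exists because applicant 1–job I, applicant 2–job G, applicant 3–job E, applicant 4–job J, applicant 5–job D, applicant 6–job H, applicant 7–job A is a matching of size 7, and a cover must include an endpoint of each of these disjoint edges (König's theorem).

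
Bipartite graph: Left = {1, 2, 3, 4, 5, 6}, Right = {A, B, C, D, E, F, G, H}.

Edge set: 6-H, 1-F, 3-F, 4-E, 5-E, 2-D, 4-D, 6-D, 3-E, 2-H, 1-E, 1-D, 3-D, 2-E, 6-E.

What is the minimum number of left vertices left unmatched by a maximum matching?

A valid assignment of size 4: 1→F, 2→H, 3→D, 4→E.
The set {1, 2, 3, 4, 5, 6} has only 4 neighbours ({D, E, F, H}), so by Hall's theorem at most 4 of the 6 left vertices can be matched.
That matches 4 of the 6, leaving 2 unmatched; no matching can do better.

2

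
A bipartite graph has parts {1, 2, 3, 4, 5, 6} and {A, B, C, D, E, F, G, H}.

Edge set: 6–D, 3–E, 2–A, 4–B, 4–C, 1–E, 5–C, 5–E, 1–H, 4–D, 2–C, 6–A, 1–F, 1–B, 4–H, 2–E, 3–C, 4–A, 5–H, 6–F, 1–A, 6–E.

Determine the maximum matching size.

One maximum matching: 1–F, 2–A, 3–C, 4–B, 5–H, 6–E.
All 6 left vertices are matched, so no larger matching exists.

6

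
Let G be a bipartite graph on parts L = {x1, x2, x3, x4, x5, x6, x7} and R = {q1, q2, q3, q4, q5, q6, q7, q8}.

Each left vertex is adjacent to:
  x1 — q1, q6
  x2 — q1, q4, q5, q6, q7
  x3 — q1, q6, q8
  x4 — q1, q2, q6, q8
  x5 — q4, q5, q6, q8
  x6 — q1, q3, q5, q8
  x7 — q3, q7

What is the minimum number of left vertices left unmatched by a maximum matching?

One maximum matching: x1–q1, x2–q4, x3–q6, x4–q2, x5–q5, x6–q8, x7–q7.
All 7 left vertices are matched, so no larger matching exists.
That matches 7 of the 7, leaving 0 unmatched; no matching can do better.

0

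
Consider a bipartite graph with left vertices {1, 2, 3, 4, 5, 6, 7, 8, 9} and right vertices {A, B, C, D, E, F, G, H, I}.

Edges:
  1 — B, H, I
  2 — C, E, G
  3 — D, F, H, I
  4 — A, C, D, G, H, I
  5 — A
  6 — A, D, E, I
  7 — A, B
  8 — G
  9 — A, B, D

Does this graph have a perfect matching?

One maximum matching: 1→I, 2→C, 3→F, 4→H, 5→A, 6→E, 7→B, 8→G, 9→D.
Every left vertex is matched, so this is a perfect matching.

Yes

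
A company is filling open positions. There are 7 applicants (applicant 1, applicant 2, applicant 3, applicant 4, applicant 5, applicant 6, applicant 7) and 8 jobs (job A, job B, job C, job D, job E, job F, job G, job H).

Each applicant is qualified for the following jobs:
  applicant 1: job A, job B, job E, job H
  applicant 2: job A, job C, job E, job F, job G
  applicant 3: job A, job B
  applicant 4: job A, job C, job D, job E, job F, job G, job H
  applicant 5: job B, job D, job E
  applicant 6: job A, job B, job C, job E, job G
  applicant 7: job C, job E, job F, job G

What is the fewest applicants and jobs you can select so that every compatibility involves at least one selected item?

7

A maximum matching has 7 edges (e.g. applicant 1–job H, applicant 2–job F, applicant 3–job A, applicant 4–job D, applicant 5–job E, applicant 6–job B, applicant 7–job G).
By König's theorem the minimum vertex cover has the same size. One such cover is {applicant 1, applicant 2, applicant 3, applicant 4, applicant 5, applicant 6, applicant 7}.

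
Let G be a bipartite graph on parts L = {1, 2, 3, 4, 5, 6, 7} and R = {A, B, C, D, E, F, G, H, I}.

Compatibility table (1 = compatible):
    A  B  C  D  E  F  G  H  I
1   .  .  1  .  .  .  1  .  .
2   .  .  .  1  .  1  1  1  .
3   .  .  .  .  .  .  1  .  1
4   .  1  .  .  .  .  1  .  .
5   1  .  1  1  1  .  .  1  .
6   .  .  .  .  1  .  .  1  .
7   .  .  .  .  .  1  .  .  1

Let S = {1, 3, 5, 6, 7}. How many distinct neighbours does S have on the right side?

8

The union of neighbours of {1, 3, 5, 6, 7} is {A, C, D, E, F, G, H, I}, which has 8 elements.
Since |N(S)| = 8 ≥ |S| = 5, Hall's condition holds for this subset.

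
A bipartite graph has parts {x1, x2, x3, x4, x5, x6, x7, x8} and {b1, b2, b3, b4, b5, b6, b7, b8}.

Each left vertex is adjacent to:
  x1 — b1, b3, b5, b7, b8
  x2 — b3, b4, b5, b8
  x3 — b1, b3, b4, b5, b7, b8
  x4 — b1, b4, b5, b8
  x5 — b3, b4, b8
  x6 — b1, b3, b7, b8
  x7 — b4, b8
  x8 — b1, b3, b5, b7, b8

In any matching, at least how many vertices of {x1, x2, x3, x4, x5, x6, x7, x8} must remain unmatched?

2

One maximum matching: x1–b1, x2–b4, x3–b7, x4–b5, x5–b8, x6–b3.
The set {x1, x2, x3, x4, x5, x6, x7, x8} has only 6 neighbours ({b1, b3, b4, b5, b7, b8}), so by Hall's theorem at most 6 of the 8 left vertices can be matched.
That matches 6 of the 8, leaving 2 unmatched; no matching can do better.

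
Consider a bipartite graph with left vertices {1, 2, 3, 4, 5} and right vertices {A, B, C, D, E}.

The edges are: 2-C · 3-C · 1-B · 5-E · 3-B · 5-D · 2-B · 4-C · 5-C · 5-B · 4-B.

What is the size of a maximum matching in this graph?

3

A valid assignment of size 3: 1→B, 2→C, 5→E.
The set {1, 2, 3, 4} has only 2 neighbours ({B, C}), so by Hall's theorem at most 3 of the 5 left vertices can be matched.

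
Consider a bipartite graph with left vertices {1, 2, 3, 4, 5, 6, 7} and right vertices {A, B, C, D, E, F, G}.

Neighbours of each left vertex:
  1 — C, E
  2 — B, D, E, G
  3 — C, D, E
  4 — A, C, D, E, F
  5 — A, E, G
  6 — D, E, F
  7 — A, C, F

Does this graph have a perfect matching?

For example, pair 1→C, 2→B, 3→D, 4→A, 5→G, 6→E, 7→F.
Every left vertex is matched, so this is a perfect matching.

Yes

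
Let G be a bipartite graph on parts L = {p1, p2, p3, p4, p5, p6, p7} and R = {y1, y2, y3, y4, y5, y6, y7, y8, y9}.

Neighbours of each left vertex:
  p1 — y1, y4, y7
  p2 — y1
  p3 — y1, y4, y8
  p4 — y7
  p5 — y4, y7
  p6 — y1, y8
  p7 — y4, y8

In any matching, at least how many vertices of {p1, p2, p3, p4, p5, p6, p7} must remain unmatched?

3

For example, pair p1-y4, p2-y1, p3-y8, p4-y7.
The set {p1, p2, p3, p4, p5, p6, p7} has only 4 neighbours ({y1, y4, y7, y8}), so by Hall's theorem at most 4 of the 7 left vertices can be matched.
That matches 4 of the 7, leaving 3 unmatched; no matching can do better.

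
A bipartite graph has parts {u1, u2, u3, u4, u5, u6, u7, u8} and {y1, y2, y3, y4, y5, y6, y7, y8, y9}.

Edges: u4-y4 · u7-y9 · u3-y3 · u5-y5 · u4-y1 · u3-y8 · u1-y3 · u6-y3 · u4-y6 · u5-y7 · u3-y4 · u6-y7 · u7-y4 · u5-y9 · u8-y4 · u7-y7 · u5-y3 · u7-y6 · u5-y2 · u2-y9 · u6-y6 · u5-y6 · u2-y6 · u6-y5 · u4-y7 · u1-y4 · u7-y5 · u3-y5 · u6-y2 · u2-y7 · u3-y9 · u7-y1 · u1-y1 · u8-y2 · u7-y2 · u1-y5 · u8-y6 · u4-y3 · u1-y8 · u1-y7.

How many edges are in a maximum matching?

For example, pair u1-y4, u2-y9, u3-y8, u4-y1, u5-y7, u6-y3, u7-y6, u8-y2.
This saturates every left vertex, so 8 is the maximum.

8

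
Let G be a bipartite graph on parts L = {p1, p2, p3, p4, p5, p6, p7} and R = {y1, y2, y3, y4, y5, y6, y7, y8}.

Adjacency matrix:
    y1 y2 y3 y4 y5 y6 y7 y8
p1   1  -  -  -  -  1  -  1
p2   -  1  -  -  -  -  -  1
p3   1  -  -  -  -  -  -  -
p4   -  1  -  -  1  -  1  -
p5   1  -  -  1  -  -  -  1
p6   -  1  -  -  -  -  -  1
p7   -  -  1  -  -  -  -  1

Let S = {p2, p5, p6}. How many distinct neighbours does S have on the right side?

4

The union of neighbours of {p2, p5, p6} is {y1, y2, y4, y8}, which has 4 elements.
Since |N(S)| = 4 ≥ |S| = 3, Hall's condition holds for this subset.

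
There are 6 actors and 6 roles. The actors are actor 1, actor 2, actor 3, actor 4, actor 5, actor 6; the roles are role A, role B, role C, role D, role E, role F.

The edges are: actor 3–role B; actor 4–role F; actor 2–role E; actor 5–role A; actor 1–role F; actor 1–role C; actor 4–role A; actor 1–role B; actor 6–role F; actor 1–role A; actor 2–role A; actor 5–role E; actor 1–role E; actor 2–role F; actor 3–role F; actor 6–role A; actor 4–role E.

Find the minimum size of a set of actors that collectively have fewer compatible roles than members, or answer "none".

4

Take S = {actor 2, actor 4, actor 5, actor 6}. Its neighbourhood is {role A, role E, role F}, so |N(S)| = 3 < |S| = 4.
Every subset of size less than 4 has at least as many neighbours as members, so 4 is the minimum.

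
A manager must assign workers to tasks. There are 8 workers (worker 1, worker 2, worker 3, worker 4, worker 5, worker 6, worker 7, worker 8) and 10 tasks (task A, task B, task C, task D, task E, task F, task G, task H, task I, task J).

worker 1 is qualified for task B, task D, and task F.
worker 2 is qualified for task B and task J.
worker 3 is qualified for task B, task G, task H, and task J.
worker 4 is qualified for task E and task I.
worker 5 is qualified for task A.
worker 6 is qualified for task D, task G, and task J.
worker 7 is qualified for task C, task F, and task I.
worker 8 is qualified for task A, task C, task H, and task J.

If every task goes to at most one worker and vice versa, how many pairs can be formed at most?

8

For example, pair worker 1-task D, worker 2-task B, worker 3-task H, worker 4-task E, worker 5-task A, worker 6-task G, worker 7-task F, worker 8-task J.
All 8 workers are matched, so no larger matching exists.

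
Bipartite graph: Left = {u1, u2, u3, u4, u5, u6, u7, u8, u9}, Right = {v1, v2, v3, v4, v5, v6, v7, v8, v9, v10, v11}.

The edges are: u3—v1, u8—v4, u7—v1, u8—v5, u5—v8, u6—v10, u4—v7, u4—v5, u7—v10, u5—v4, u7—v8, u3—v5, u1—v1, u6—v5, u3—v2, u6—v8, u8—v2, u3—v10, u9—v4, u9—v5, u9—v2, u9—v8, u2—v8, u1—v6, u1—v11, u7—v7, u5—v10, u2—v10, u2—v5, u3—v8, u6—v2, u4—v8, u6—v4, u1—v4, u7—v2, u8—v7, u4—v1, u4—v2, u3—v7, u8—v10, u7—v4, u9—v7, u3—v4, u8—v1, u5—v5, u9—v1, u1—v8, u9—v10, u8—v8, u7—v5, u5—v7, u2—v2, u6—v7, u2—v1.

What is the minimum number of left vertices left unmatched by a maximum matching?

1

For example, pair u1–v11, u2–v1, u3–v2, u4–v7, u5–v4, u6–v5, u7–v10, u8–v8.
The set {u2, u3, u4, u5, u6, u7, u8, u9} has only 7 neighbours ({v1, v10, v2, v4, v5, v7, v8}), so by Hall's theorem at most 8 of the 9 left vertices can be matched.
That matches 8 of the 9, leaving 1 unmatched; no matching can do better.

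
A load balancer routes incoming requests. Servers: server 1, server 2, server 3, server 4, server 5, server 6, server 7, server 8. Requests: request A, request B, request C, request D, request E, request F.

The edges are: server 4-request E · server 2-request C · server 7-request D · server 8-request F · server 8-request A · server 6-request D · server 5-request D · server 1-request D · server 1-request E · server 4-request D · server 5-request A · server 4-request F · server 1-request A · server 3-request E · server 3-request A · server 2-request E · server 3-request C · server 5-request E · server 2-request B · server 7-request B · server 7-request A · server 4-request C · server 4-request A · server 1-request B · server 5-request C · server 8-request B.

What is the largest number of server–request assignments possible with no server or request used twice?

6

For example, pair server 1→request E, server 2→request B, server 3→request A, server 4→request F, server 5→request C, server 6→request D.
The set {server 1, server 2, server 3, server 4, server 5, server 6, server 7, server 8} has only 6 neighbours ({request A, request B, request C, request D, request E, request F}), so by Hall's theorem at most 6 of the 8 servers can be matched.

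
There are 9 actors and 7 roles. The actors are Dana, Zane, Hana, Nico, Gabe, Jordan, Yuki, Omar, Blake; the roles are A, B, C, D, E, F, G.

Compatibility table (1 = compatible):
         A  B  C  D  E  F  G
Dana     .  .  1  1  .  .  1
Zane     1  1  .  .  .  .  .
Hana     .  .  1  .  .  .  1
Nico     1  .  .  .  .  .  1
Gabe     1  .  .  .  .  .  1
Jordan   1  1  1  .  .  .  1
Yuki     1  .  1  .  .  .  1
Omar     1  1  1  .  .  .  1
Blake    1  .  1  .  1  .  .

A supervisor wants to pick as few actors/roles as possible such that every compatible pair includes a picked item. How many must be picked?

The 6 edges Dana–D, Zane–B, Hana–C, Nico–A, Gabe–G, Blake–E form a matching, so any vertex cover needs at least 6 vertices (one per matched edge).
Conversely {Dana, Blake, A, B, C, G} meets every edge and has exactly 6 vertices, so 6 is optimal.

6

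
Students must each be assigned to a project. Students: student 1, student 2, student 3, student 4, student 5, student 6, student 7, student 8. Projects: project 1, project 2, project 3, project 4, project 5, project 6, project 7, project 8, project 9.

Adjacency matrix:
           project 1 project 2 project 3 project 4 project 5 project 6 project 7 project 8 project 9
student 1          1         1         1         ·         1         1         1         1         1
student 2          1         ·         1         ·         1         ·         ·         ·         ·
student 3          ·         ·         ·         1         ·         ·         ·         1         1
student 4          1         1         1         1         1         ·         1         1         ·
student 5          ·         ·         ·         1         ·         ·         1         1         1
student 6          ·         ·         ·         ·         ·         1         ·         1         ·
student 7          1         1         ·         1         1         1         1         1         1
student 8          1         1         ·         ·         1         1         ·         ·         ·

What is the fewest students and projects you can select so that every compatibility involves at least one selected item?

{student 1, student 2, student 3, student 4, student 5, student 6, student 7, student 8} is a vertex cover of size 8: every edge has an endpoint in this set.
No smaller cover exists because student 1–project 9, student 2–project 3, student 3–project 8, student 4–project 2, student 5–project 4, student 6–project 6, student 7–project 7, student 8–project 1 is a matching of size 8, and a cover must include an endpoint of each of these disjoint edges (König's theorem).

8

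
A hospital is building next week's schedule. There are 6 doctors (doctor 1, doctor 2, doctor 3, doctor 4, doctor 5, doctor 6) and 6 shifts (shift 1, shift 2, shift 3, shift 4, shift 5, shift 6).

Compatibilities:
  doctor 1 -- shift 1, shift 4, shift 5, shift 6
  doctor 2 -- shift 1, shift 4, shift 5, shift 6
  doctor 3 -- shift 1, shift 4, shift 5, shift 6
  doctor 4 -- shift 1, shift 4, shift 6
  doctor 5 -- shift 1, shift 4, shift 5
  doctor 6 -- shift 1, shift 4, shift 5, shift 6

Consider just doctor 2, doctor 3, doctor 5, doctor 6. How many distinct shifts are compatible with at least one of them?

4

The union of neighbours of {doctor 2, doctor 3, doctor 5, doctor 6} is {shift 1, shift 4, shift 5, shift 6}, which has 4 elements.
Since |N(S)| = 4 ≥ |S| = 4, Hall's condition holds for this subset.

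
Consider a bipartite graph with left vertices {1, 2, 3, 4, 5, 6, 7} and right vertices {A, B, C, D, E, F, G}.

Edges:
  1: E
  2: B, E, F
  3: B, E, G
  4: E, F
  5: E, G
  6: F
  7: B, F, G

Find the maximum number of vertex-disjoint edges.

One maximum matching: 1–E, 2–B, 3–G, 4–F.
The set {1, 2, 3, 4, 5, 6, 7} has only 4 neighbours ({B, E, F, G}), so by Hall's theorem at most 4 of the 7 left vertices can be matched.

4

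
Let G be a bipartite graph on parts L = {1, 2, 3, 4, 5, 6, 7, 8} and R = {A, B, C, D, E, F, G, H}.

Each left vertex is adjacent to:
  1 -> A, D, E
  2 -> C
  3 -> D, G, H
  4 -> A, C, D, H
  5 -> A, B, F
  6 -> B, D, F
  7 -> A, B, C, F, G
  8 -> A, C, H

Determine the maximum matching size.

One maximum matching: 1–E, 2–C, 3–G, 4–D, 5–F, 6–B, 7–A, 8–H.
All 8 left vertices are matched, so no larger matching exists.

8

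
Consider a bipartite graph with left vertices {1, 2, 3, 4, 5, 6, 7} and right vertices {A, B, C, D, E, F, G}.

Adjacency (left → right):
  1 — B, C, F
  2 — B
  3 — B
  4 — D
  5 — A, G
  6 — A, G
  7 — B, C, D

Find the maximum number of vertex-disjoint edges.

One maximum matching: 1–F, 2–B, 4–D, 5–A, 6–G, 7–C.
The set {2, 3} has only 1 neighbour ({B}), so by Hall's theorem at most 6 of the 7 left vertices can be matched.

6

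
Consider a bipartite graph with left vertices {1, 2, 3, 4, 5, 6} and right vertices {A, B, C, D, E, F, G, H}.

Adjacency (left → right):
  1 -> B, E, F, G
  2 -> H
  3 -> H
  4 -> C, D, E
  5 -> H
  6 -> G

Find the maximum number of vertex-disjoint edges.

4

A valid assignment of size 4: 1-B, 2-H, 4-E, 6-G.
The set {2, 3, 5} has only 1 neighbour ({H}), so by Hall's theorem at most 4 of the 6 left vertices can be matched.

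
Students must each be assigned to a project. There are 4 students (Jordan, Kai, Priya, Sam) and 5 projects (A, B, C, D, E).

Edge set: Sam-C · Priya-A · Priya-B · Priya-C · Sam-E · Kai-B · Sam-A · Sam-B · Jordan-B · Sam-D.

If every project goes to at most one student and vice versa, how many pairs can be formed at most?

One maximum matching: Jordan–B, Priya–C, Sam–A.
The set {Jordan, Kai} has only 1 neighbour ({B}), so by Hall's theorem at most 3 of the 4 students can be matched.

3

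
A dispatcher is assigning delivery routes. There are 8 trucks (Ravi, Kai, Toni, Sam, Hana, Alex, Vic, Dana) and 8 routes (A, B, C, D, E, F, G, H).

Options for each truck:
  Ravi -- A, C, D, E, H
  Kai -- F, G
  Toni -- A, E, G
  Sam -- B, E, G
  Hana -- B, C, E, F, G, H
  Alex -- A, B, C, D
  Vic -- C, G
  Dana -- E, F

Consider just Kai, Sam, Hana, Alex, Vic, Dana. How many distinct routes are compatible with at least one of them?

The union of neighbours of {Kai, Sam, Hana, Alex, Vic, Dana} is {A, B, C, D, E, F, G, H}, which has 8 elements.
Since |N(S)| = 8 ≥ |S| = 6, Hall's condition holds for this subset.

8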